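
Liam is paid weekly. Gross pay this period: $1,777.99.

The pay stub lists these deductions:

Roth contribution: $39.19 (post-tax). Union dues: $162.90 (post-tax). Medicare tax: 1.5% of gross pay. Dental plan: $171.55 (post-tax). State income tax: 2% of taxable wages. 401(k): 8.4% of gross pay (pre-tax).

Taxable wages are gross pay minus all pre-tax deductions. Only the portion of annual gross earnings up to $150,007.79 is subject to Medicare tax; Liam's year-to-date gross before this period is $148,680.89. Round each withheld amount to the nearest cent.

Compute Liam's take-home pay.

$1,202.53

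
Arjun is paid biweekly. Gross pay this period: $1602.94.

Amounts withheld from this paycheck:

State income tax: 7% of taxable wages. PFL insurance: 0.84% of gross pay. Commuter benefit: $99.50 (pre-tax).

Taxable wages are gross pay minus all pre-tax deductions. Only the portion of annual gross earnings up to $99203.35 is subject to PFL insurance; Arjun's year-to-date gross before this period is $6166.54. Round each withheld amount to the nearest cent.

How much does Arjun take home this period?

$1384.74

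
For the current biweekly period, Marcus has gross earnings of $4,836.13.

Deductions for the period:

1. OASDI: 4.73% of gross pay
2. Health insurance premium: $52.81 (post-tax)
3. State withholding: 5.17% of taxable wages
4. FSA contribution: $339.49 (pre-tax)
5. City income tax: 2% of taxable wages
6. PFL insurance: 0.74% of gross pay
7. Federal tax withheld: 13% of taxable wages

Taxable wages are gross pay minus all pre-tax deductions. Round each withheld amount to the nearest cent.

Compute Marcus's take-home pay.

$3,272.32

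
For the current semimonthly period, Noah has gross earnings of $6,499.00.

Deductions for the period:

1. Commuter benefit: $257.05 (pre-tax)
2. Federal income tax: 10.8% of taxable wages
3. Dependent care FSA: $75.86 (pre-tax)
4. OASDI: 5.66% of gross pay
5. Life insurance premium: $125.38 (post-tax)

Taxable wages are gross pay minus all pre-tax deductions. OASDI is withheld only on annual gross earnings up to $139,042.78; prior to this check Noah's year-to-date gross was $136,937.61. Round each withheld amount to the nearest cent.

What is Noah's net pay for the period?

Dependent care FSA: $75.86
Commuter benefit: $257.05
Pre-tax total = $75.86 + $257.05 = $332.91
Taxable wages = $6,499.00 − $332.91 = $6,166.09
Federal income tax: $6,166.09 × 0.108 = $665.94
OASDI: only $139,042.78 − $136,937.61 = $2,105.17 of this check is subject → $2,105.17 × 0.0566 = $119.15
Life insurance premium: $125.38
Total deductions = $75.86 + $257.05 + $665.94 + $119.15 + $125.38 = $1,243.38
Net pay = $6,499.00 − $1,243.38 = $5,255.62

$5,255.62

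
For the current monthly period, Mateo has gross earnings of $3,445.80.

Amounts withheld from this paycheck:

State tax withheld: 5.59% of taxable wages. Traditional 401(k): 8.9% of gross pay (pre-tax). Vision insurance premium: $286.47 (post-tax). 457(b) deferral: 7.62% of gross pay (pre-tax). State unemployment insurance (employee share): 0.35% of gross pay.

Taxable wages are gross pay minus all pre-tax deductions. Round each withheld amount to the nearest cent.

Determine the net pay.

Traditional 401(k): $3,445.80 × 0.089 = $306.68
457(b) deferral: $3,445.80 × 0.0762 = $262.57
Pre-tax total = $306.68 + $262.57 = $569.25
Taxable wages = $3,445.80 − $569.25 = $2,876.55
State tax withheld: $2,876.55 × 0.0559 = $160.80
State unemployment insurance (employee share): $3,445.80 × 0.0035 = $12.06
Vision insurance premium: $286.47
Total deductions = $306.68 + $262.57 + $160.80 + $12.06 + $286.47 = $1,028.58
Net pay = $3,445.80 − $1,028.58 = $2,417.22

$2,417.22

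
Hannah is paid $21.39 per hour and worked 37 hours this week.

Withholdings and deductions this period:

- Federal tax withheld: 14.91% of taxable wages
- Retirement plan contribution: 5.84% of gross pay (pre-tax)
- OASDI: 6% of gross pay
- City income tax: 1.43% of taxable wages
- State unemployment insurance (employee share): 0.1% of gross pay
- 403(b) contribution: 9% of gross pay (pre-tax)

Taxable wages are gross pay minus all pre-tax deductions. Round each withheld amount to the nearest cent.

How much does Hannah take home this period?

Gross pay: 37 × $21.39 = $791.43
403(b) contribution: $791.43 × 0.09 = $71.23
Retirement plan contribution: $791.43 × 0.0584 = $46.22
Pre-tax total = $71.23 + $46.22 = $117.45
Taxable wages = $791.43 − $117.45 = $673.98
Federal tax withheld: $673.98 × 0.1491 = $100.49
City income tax: $673.98 × 0.0143 = $9.64
State unemployment insurance (employee share): $791.43 × 0.001 = $0.79
OASDI: $791.43 × 0.06 = $47.49
Total deductions = $71.23 + $46.22 + $100.49 + $9.64 + $0.79 + $47.49 = $275.86
Net pay = $791.43 − $275.86 = $515.57

$515.57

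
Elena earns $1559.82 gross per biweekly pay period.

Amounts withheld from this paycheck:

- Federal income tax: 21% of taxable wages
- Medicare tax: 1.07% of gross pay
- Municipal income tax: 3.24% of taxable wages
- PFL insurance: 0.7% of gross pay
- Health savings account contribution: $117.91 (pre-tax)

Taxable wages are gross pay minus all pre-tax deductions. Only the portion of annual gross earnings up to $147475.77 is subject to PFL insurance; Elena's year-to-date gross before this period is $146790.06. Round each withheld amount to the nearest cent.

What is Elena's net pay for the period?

Health savings account contribution: $117.91
Taxable wages = $1559.82 − $117.91 = $1441.91
Federal income tax: $1441.91 × 0.21 = $302.80
Municipal income tax: $1441.91 × 0.0324 = $46.72
Medicare tax: $1559.82 × 0.0107 = $16.69
PFL insurance: only $147475.77 − $146790.06 = $685.71 of this check is subject → $685.71 × 0.007 = $4.80
Total deductions = $117.91 + $302.80 + $46.72 + $16.69 + $4.80 = $488.92
Net pay = $1559.82 − $488.92 = $1070.90

$1070.90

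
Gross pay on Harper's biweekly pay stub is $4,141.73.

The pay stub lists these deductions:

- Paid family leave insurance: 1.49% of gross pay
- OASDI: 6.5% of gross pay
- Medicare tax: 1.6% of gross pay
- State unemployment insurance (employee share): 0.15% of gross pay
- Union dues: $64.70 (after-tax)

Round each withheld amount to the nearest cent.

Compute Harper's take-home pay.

OASDI: $4,141.73 × 0.065 = $269.21
Medicare tax: $4,141.73 × 0.016 = $66.27
State unemployment insurance (employee share): $4,141.73 × 0.0015 = $6.21
Paid family leave insurance: $4,141.73 × 0.0149 = $61.71
Union dues: $64.70
Total deductions = $269.21 + $66.27 + $6.21 + $61.71 + $64.70 = $468.10
Net pay = $4,141.73 − $468.10 = $3,673.63

$3,673.63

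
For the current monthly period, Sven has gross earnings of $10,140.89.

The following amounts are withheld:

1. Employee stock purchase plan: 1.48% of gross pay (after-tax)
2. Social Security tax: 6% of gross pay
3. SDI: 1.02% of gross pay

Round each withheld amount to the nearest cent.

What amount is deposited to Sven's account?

$9,278.91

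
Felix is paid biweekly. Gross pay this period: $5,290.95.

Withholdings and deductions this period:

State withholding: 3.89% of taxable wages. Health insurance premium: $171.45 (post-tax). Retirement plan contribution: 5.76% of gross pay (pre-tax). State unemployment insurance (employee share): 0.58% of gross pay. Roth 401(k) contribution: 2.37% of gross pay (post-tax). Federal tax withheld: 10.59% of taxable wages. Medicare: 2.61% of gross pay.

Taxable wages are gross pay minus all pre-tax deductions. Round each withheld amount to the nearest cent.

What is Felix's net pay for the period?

Retirement plan contribution: $5,290.95 × 0.0576 = $304.76
Taxable wages = $5,290.95 − $304.76 = $4,986.19
State withholding: $4,986.19 × 0.0389 = $193.96
Federal tax withheld: $4,986.19 × 0.1059 = $528.04
Medicare: $5,290.95 × 0.0261 = $138.09
State unemployment insurance (employee share): $5,290.95 × 0.0058 = $30.69
Roth 401(k) contribution: $5,290.95 × 0.0237 = $125.40
Health insurance premium: $171.45
Total deductions = $304.76 + $193.96 + $528.04 + $138.09 + $30.69 + $125.40 + $171.45 = $1,492.39
Net pay = $5,290.95 − $1,492.39 = $3,798.56

$3,798.56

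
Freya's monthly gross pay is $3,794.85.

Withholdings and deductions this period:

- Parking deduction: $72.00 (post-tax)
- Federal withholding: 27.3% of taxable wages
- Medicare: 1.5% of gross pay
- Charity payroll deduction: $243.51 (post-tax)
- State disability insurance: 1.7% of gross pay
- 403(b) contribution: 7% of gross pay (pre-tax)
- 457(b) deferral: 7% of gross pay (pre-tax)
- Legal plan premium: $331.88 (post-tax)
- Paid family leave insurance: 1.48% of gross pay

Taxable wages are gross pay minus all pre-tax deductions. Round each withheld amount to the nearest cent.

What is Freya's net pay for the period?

$1,547.64

403(b) contribution: $3,794.85 × 0.07 = $265.64
457(b) deferral: $3,794.85 × 0.07 = $265.64
Pre-tax total = $265.64 + $265.64 = $531.28
Taxable wages = $3,794.85 − $531.28 = $3,263.57
Federal withholding: $3,263.57 × 0.273 = $890.95
Medicare: $3,794.85 × 0.015 = $56.92
Paid family leave insurance: $3,794.85 × 0.0148 = $56.16
State disability insurance: $3,794.85 × 0.017 = $64.51
Parking deduction: $72.00
Legal plan premium: $331.88
Charity payroll deduction: $243.51
Total deductions = $265.64 + $265.64 + $890.95 + $56.92 + $56.16 + $64.51 + $72.00 + $331.88 + $243.51 = $2,247.21
Net pay = $3,794.85 − $2,247.21 = $1,547.64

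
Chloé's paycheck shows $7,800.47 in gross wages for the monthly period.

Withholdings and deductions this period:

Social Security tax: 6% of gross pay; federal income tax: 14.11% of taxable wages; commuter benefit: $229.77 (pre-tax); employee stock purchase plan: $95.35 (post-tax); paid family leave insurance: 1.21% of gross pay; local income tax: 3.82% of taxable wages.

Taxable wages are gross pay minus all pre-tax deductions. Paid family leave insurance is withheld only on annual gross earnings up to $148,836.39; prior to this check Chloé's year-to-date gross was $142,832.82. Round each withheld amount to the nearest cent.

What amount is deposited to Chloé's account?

Commuter benefit: $229.77
Taxable wages = $7,800.47 − $229.77 = $7,570.70
Federal income tax: $7,570.70 × 0.1411 = $1,068.23
Local income tax: $7,570.70 × 0.0382 = $289.20
Social Security tax: $7,800.47 × 0.06 = $468.03
Paid family leave insurance: only $148,836.39 − $142,832.82 = $6,003.57 of this check is subject → $6,003.57 × 0.0121 = $72.64
Employee stock purchase plan: $95.35
Total deductions = $229.77 + $1,068.23 + $289.20 + $468.03 + $72.64 + $95.35 = $2,223.22
Net pay = $7,800.47 − $2,223.22 = $5,577.25

$5,577.25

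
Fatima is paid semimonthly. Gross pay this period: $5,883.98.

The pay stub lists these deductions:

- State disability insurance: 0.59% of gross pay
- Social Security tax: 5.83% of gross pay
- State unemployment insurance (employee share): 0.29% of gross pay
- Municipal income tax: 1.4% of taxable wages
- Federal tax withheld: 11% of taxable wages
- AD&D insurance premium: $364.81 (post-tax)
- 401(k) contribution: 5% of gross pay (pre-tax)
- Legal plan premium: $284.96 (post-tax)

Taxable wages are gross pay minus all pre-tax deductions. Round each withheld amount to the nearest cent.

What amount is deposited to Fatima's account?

$3,852.05

401(k) contribution: $5,883.98 × 0.05 = $294.20
Taxable wages = $5,883.98 − $294.20 = $5,589.78
Federal tax withheld: $5,589.78 × 0.11 = $614.88
Municipal income tax: $5,589.78 × 0.014 = $78.26
State disability insurance: $5,883.98 × 0.0059 = $34.72
Social Security tax: $5,883.98 × 0.0583 = $343.04
State unemployment insurance (employee share): $5,883.98 × 0.0029 = $17.06
Legal plan premium: $284.96
AD&D insurance premium: $364.81
Total deductions = $294.20 + $614.88 + $78.26 + $34.72 + $343.04 + $17.06 + $284.96 + $364.81 = $2,031.93
Net pay = $5,883.98 − $2,031.93 = $3,852.05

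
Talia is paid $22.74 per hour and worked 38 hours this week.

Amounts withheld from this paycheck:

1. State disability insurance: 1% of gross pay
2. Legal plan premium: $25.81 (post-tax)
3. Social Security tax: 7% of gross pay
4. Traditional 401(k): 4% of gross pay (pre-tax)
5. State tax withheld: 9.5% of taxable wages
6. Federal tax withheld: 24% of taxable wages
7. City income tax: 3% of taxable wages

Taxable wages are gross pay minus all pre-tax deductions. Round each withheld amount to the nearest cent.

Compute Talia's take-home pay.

$431.83

Gross pay: 38 × $22.74 = $864.12
Traditional 401(k): $864.12 × 0.04 = $34.56
Taxable wages = $864.12 − $34.56 = $829.56
City income tax: $829.56 × 0.03 = $24.89
Federal tax withheld: $829.56 × 0.24 = $199.09
State tax withheld: $829.56 × 0.095 = $78.81
Social Security tax: $864.12 × 0.07 = $60.49
State disability insurance: $864.12 × 0.01 = $8.64
Legal plan premium: $25.81
Total deductions = $34.56 + $24.89 + $199.09 + $78.81 + $60.49 + $8.64 + $25.81 = $432.29
Net pay = $864.12 − $432.29 = $431.83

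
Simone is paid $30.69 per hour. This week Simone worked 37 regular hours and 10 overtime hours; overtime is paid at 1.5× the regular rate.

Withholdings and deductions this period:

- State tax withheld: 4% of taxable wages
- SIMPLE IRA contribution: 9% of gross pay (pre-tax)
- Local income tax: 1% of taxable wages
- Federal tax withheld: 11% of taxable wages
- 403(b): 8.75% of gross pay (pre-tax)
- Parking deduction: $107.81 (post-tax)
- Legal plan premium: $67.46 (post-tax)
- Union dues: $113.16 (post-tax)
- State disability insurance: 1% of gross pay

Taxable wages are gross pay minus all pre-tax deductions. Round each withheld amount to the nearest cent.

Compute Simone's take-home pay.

$798.20

Regular pay: 37 × $30.69 = $1,135.53
Overtime pay: 10 × $30.69 × 1.5 = $460.35
Gross pay = $1,135.53 + $460.35 = $1,595.88
403(b): $1,595.88 × 0.0875 = $139.64
SIMPLE IRA contribution: $1,595.88 × 0.09 = $143.63
Pre-tax total = $139.64 + $143.63 = $283.27
Taxable wages = $1,595.88 − $283.27 = $1,312.61
State tax withheld: $1,312.61 × 0.04 = $52.50
Federal tax withheld: $1,312.61 × 0.11 = $144.39
Local income tax: $1,312.61 × 0.01 = $13.13
State disability insurance: $1,595.88 × 0.01 = $15.96
Union dues: $113.16
Legal plan premium: $67.46
Parking deduction: $107.81
Total deductions = $139.64 + $143.63 + $52.50 + $144.39 + $13.13 + $15.96 + $113.16 + $67.46 + $107.81 = $797.68
Net pay = $1,595.88 − $797.68 = $798.20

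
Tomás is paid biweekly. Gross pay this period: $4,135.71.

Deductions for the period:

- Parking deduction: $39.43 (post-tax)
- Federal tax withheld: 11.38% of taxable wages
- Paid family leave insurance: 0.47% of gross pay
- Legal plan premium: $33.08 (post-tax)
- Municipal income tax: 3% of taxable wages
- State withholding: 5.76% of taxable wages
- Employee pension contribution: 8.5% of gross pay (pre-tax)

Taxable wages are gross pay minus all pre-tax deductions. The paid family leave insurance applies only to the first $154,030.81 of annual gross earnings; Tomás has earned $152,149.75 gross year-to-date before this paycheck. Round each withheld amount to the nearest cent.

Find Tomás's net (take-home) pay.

$2,940.68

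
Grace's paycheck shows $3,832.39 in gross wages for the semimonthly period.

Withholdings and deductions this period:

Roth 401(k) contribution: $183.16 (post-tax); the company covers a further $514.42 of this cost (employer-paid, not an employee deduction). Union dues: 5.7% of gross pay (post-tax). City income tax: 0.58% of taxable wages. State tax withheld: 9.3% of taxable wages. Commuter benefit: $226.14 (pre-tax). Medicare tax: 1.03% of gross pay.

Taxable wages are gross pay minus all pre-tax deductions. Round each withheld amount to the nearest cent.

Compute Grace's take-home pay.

Commuter benefit: $226.14
Taxable wages = $3,832.39 − $226.14 = $3,606.25
City income tax: $3,606.25 × 0.0058 = $20.92
State tax withheld: $3,606.25 × 0.093 = $335.38
Medicare tax: $3,832.39 × 0.0103 = $39.47
Union dues: $3,832.39 × 0.057 = $218.45
Roth 401(k) contribution: $183.16
(Employer's $514.42 toward Roth 401(k) contribution is not withheld from the employee.)
Total deductions = $226.14 + $20.92 + $335.38 + $39.47 + $218.45 + $183.16 = $1,023.52
Net pay = $3,832.39 − $1,023.52 = $2,808.87

$2,808.87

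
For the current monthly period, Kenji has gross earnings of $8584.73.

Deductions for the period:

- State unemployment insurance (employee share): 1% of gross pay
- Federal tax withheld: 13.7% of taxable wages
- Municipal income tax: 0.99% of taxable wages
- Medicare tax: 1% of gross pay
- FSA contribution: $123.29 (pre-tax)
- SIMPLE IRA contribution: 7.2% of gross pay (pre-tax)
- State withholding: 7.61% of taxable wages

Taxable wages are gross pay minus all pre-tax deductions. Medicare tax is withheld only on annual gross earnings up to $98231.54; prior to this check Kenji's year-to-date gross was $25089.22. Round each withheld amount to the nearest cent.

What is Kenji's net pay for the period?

$5922.57

SIMPLE IRA contribution: $8584.73 × 0.072 = $618.10
FSA contribution: $123.29
Pre-tax total = $618.10 + $123.29 = $741.39
Taxable wages = $8584.73 − $741.39 = $7843.34
Municipal income tax: $7843.34 × 0.0099 = $77.65
Federal tax withheld: $7843.34 × 0.137 = $1074.54
State withholding: $7843.34 × 0.0761 = $596.88
State unemployment insurance (employee share): $8584.73 × 0.01 = $85.85
Medicare tax: cap not yet reached, full $8584.73 is subject → $8584.73 × 0.01 = $85.85
Total deductions = $618.10 + $123.29 + $77.65 + $1074.54 + $596.88 + $85.85 + $85.85 = $2662.16
Net pay = $8584.73 − $2662.16 = $5922.57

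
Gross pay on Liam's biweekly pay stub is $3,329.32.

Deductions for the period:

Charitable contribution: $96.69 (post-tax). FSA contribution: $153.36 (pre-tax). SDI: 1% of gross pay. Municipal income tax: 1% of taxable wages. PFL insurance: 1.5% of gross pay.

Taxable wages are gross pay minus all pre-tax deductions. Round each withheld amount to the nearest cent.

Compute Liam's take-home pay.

FSA contribution: $153.36
Taxable wages = $3,329.32 − $153.36 = $3,175.96
Municipal income tax: $3,175.96 × 0.01 = $31.76
SDI: $3,329.32 × 0.01 = $33.29
PFL insurance: $3,329.32 × 0.015 = $49.94
Charitable contribution: $96.69
Total deductions = $153.36 + $31.76 + $33.29 + $49.94 + $96.69 = $365.04
Net pay = $3,329.32 − $365.04 = $2,964.28

$2,964.28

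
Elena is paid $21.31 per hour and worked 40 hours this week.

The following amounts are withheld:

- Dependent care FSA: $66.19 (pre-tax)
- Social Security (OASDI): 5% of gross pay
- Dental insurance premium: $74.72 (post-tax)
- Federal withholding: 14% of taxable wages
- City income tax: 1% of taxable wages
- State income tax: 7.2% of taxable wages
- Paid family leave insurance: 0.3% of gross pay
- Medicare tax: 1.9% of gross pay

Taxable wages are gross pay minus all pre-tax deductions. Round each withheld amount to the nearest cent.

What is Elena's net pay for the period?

$475.57

Gross pay: 40 × $21.31 = $852.40
Dependent care FSA: $66.19
Taxable wages = $852.40 − $66.19 = $786.21
City income tax: $786.21 × 0.01 = $7.86
State income tax: $786.21 × 0.072 = $56.61
Federal withholding: $786.21 × 0.14 = $110.07
Social Security (OASDI): $852.40 × 0.05 = $42.62
Paid family leave insurance: $852.40 × 0.003 = $2.56
Medicare tax: $852.40 × 0.019 = $16.20
Dental insurance premium: $74.72
Total deductions = $66.19 + $7.86 + $56.61 + $110.07 + $42.62 + $2.56 + $16.20 + $74.72 = $376.83
Net pay = $852.40 − $376.83 = $475.57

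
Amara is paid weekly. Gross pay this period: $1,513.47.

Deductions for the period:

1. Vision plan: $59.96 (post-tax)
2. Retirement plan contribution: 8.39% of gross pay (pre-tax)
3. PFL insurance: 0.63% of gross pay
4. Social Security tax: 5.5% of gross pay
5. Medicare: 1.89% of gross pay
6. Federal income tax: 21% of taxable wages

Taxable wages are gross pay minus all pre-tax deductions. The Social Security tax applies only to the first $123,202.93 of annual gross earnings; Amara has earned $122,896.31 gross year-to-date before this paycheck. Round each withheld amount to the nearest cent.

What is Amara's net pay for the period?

$980.38

Retirement plan contribution: $1,513.47 × 0.0839 = $126.98
Taxable wages = $1,513.47 − $126.98 = $1,386.49
Federal income tax: $1,386.49 × 0.21 = $291.16
Medicare: $1,513.47 × 0.0189 = $28.60
PFL insurance: $1,513.47 × 0.0063 = $9.53
Social Security tax: only $123,202.93 − $122,896.31 = $306.62 of this check is subject → $306.62 × 0.055 = $16.86
Vision plan: $59.96
Total deductions = $126.98 + $291.16 + $28.60 + $9.53 + $16.86 + $59.96 = $533.09
Net pay = $1,513.47 − $533.09 = $980.38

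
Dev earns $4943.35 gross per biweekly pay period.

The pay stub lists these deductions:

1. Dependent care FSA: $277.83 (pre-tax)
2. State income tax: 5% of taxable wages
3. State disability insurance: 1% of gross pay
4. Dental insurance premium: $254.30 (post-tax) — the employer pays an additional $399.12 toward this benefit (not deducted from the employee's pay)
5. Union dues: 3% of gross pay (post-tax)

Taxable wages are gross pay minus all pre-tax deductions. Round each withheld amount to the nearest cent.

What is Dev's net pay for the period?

Dependent care FSA: $277.83
Taxable wages = $4943.35 − $277.83 = $4665.52
State income tax: $4665.52 × 0.05 = $233.28
State disability insurance: $4943.35 × 0.01 = $49.43
Union dues: $4943.35 × 0.03 = $148.30
Dental insurance premium: $254.30
(Employer's $399.12 toward dental insurance premium is not withheld from the employee.)
Total deductions = $277.83 + $233.28 + $49.43 + $148.30 + $254.30 = $963.14
Net pay = $4943.35 − $963.14 = $3980.21

$3980.21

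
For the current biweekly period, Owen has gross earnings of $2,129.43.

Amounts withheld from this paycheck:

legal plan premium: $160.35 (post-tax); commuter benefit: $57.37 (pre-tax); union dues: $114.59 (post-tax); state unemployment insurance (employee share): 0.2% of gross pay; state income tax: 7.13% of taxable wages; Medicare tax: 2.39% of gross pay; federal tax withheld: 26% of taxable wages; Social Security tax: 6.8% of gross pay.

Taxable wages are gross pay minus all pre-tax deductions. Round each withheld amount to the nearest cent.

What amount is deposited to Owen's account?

Commuter benefit: $57.37
Taxable wages = $2,129.43 − $57.37 = $2,072.06
State income tax: $2,072.06 × 0.0713 = $147.74
Federal tax withheld: $2,072.06 × 0.26 = $538.74
Social Security tax: $2,129.43 × 0.068 = $144.80
State unemployment insurance (employee share): $2,129.43 × 0.002 = $4.26
Medicare tax: $2,129.43 × 0.0239 = $50.89
Union dues: $114.59
Legal plan premium: $160.35
Total deductions = $57.37 + $147.74 + $538.74 + $144.80 + $4.26 + $50.89 + $114.59 + $160.35 = $1,218.74
Net pay = $2,129.43 − $1,218.74 = $910.69

$910.69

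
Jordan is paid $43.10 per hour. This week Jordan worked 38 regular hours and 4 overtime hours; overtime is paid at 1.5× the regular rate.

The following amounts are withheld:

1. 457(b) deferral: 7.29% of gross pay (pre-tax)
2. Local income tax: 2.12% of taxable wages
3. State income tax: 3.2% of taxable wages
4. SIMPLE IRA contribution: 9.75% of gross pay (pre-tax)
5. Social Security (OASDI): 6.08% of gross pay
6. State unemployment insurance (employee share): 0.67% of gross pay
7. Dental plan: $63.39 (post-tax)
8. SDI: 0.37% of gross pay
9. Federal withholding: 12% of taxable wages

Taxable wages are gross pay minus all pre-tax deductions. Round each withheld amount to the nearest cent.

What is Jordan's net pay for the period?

Regular pay: 38 × $43.10 = $1637.80
Overtime pay: 4 × $43.10 × 1.5 = $258.60
Gross pay = $1637.80 + $258.60 = $1896.40
457(b) deferral: $1896.40 × 0.0729 = $138.25
SIMPLE IRA contribution: $1896.40 × 0.0975 = $184.90
Pre-tax total = $138.25 + $184.90 = $323.15
Taxable wages = $1896.40 − $323.15 = $1573.25
State income tax: $1573.25 × 0.032 = $50.34
Local income tax: $1573.25 × 0.0212 = $33.35
Federal withholding: $1573.25 × 0.12 = $188.79
SDI: $1896.40 × 0.0037 = $7.02
Social Security (OASDI): $1896.40 × 0.0608 = $115.30
State unemployment insurance (employee share): $1896.40 × 0.0067 = $12.71
Dental plan: $63.39
Total deductions = $138.25 + $184.90 + $50.34 + $33.35 + $188.79 + $7.02 + $115.30 + $12.71 + $63.39 = $794.05
Net pay = $1896.40 − $794.05 = $1102.35

$1102.35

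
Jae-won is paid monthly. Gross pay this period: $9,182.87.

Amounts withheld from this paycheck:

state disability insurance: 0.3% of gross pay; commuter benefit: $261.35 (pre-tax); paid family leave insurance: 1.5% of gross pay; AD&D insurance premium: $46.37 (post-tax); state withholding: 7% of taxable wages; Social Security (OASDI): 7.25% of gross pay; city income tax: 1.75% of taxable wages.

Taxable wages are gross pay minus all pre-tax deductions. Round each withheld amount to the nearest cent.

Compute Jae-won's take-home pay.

$7,263.46

Commuter benefit: $261.35
Taxable wages = $9,182.87 − $261.35 = $8,921.52
State withholding: $8,921.52 × 0.07 = $624.51
City income tax: $8,921.52 × 0.0175 = $156.13
Paid family leave insurance: $9,182.87 × 0.015 = $137.74
Social Security (OASDI): $9,182.87 × 0.0725 = $665.76
State disability insurance: $9,182.87 × 0.003 = $27.55
AD&D insurance premium: $46.37
Total deductions = $261.35 + $624.51 + $156.13 + $137.74 + $665.76 + $27.55 + $46.37 = $1,919.41
Net pay = $9,182.87 − $1,919.41 = $7,263.46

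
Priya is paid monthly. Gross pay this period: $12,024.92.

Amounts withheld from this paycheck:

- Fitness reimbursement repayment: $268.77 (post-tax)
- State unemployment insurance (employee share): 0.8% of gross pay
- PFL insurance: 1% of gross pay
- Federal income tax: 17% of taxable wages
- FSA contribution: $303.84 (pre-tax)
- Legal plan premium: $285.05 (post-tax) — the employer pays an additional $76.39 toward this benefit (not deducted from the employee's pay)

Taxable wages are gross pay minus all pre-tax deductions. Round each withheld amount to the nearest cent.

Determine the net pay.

FSA contribution: $303.84
Taxable wages = $12,024.92 − $303.84 = $11,721.08
Federal income tax: $11,721.08 × 0.17 = $1,992.58
PFL insurance: $12,024.92 × 0.01 = $120.25
State unemployment insurance (employee share): $12,024.92 × 0.008 = $96.20
Legal plan premium: $285.05
Fitness reimbursement repayment: $268.77
(Employer's $76.39 toward legal plan premium is not withheld from the employee.)
Total deductions = $303.84 + $1,992.58 + $120.25 + $96.20 + $285.05 + $268.77 = $3,066.69
Net pay = $12,024.92 − $3,066.69 = $8,958.23

$8,958.23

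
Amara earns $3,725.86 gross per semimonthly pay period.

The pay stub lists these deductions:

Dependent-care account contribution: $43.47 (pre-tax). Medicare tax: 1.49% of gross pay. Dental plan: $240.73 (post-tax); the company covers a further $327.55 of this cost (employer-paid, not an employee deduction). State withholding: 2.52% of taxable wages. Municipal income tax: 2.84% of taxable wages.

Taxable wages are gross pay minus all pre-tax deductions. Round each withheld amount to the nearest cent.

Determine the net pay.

$3,188.76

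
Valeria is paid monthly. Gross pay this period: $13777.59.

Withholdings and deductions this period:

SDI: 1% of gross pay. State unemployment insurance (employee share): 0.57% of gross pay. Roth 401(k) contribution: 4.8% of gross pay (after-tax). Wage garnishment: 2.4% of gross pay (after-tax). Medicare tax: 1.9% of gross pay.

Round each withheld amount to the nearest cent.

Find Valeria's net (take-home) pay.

$12307.53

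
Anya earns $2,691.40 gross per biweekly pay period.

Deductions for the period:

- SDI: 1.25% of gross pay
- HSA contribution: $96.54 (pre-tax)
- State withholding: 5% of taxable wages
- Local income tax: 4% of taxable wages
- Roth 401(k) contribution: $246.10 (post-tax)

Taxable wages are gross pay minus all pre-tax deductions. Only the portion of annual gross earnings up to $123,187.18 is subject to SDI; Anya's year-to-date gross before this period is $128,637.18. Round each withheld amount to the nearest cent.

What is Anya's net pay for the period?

HSA contribution: $96.54
Taxable wages = $2,691.40 − $96.54 = $2,594.86
Local income tax: $2,594.86 × 0.04 = $103.79
State withholding: $2,594.86 × 0.05 = $129.74
SDI: annual cap $123,187.18 already reached (YTD $128,637.18), so $0.00
Roth 401(k) contribution: $246.10
Total deductions = $96.54 + $103.79 + $129.74 + $0.00 + $246.10 = $576.17
Net pay = $2,691.40 − $576.17 = $2,115.23

$2,115.23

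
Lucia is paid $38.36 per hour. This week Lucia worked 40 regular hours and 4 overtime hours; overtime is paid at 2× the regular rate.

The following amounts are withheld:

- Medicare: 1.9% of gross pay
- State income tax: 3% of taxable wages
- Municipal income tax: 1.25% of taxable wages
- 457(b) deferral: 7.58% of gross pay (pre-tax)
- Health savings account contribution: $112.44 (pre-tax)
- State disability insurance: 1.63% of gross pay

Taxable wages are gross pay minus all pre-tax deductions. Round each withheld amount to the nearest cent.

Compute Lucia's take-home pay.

Regular pay: 40 × $38.36 = $1534.40
Overtime pay: 4 × $38.36 × 2 = $306.88
Gross pay = $1534.40 + $306.88 = $1841.28
Health savings account contribution: $112.44
457(b) deferral: $1841.28 × 0.0758 = $139.57
Pre-tax total = $112.44 + $139.57 = $252.01
Taxable wages = $1841.28 − $252.01 = $1589.27
State income tax: $1589.27 × 0.03 = $47.68
Municipal income tax: $1589.27 × 0.0125 = $19.87
State disability insurance: $1841.28 × 0.0163 = $30.01
Medicare: $1841.28 × 0.019 = $34.98
Total deductions = $112.44 + $139.57 + $47.68 + $19.87 + $30.01 + $34.98 = $384.55
Net pay = $1841.28 − $384.55 = $1456.73

$1456.73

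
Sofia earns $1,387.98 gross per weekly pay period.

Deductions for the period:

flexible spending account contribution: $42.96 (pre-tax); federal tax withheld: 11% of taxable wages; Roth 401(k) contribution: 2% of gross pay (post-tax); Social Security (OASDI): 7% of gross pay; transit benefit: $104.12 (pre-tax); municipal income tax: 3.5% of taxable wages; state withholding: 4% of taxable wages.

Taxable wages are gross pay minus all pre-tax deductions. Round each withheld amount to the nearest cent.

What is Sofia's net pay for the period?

$886.41

Transit benefit: $104.12
Flexible spending account contribution: $42.96
Pre-tax total = $104.12 + $42.96 = $147.08
Taxable wages = $1,387.98 − $147.08 = $1,240.90
Municipal income tax: $1,240.90 × 0.035 = $43.43
Federal tax withheld: $1,240.90 × 0.11 = $136.50
State withholding: $1,240.90 × 0.04 = $49.64
Social Security (OASDI): $1,387.98 × 0.07 = $97.16
Roth 401(k) contribution: $1,387.98 × 0.02 = $27.76
Total deductions = $104.12 + $42.96 + $43.43 + $136.50 + $49.64 + $97.16 + $27.76 = $501.57
Net pay = $1,387.98 − $501.57 = $886.41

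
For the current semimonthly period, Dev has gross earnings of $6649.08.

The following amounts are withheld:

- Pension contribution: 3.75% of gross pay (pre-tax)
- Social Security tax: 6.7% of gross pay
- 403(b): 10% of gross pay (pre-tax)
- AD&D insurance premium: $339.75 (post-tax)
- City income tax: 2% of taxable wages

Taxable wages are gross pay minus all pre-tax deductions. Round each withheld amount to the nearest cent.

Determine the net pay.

$4834.89

403(b): $6649.08 × 0.1 = $664.91
Pension contribution: $6649.08 × 0.0375 = $249.34
Pre-tax total = $664.91 + $249.34 = $914.25
Taxable wages = $6649.08 − $914.25 = $5734.83
City income tax: $5734.83 × 0.02 = $114.70
Social Security tax: $6649.08 × 0.067 = $445.49
AD&D insurance premium: $339.75
Total deductions = $664.91 + $249.34 + $114.70 + $445.49 + $339.75 = $1814.19
Net pay = $6649.08 − $1814.19 = $4834.89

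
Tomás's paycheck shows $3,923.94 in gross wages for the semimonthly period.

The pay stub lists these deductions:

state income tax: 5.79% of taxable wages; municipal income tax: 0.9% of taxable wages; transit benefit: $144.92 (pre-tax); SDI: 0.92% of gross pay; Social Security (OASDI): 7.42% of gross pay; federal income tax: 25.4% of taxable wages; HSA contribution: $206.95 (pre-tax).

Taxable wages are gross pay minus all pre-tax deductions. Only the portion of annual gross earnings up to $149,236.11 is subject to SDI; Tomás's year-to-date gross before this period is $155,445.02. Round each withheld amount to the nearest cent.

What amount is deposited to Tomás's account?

$2,134.63

Transit benefit: $144.92
HSA contribution: $206.95
Pre-tax total = $144.92 + $206.95 = $351.87
Taxable wages = $3,923.94 − $351.87 = $3,572.07
Federal income tax: $3,572.07 × 0.254 = $907.31
State income tax: $3,572.07 × 0.0579 = $206.82
Municipal income tax: $3,572.07 × 0.009 = $32.15
Social Security (OASDI): $3,923.94 × 0.0742 = $291.16
SDI: annual cap $149,236.11 already reached (YTD $155,445.02), so $0.00
Total deductions = $144.92 + $206.95 + $907.31 + $206.82 + $32.15 + $291.16 + $0.00 = $1,789.31
Net pay = $3,923.94 − $1,789.31 = $2,134.63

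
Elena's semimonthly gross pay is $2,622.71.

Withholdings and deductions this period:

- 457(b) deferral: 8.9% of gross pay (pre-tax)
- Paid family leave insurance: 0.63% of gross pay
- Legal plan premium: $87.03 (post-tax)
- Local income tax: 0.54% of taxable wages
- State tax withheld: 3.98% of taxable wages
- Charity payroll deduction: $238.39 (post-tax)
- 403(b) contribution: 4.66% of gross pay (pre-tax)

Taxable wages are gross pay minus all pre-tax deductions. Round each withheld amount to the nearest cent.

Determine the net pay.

457(b) deferral: $2,622.71 × 0.089 = $233.42
403(b) contribution: $2,622.71 × 0.0466 = $122.22
Pre-tax total = $233.42 + $122.22 = $355.64
Taxable wages = $2,622.71 − $355.64 = $2,267.07
Local income tax: $2,267.07 × 0.0054 = $12.24
State tax withheld: $2,267.07 × 0.0398 = $90.23
Paid family leave insurance: $2,622.71 × 0.0063 = $16.52
Legal plan premium: $87.03
Charity payroll deduction: $238.39
Total deductions = $233.42 + $122.22 + $12.24 + $90.23 + $16.52 + $87.03 + $238.39 = $800.05
Net pay = $2,622.71 − $800.05 = $1,822.66

$1,822.66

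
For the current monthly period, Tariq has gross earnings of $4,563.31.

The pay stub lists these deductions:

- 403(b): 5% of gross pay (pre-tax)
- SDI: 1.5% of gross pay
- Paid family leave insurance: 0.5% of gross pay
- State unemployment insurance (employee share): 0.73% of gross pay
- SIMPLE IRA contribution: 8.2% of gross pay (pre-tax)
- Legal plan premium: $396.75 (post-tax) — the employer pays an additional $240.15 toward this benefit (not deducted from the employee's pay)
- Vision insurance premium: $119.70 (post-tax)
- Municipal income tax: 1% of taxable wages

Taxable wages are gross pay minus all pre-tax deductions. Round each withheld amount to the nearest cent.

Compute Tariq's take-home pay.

$3,280.31

403(b): $4,563.31 × 0.05 = $228.17
SIMPLE IRA contribution: $4,563.31 × 0.082 = $374.19
Pre-tax total = $228.17 + $374.19 = $602.36
Taxable wages = $4,563.31 − $602.36 = $3,960.95
Municipal income tax: $3,960.95 × 0.01 = $39.61
State unemployment insurance (employee share): $4,563.31 × 0.0073 = $33.31
Paid family leave insurance: $4,563.31 × 0.005 = $22.82
SDI: $4,563.31 × 0.015 = $68.45
Legal plan premium: $396.75
Vision insurance premium: $119.70
(Employer's $240.15 toward legal plan premium is not withheld from the employee.)
Total deductions = $228.17 + $374.19 + $39.61 + $33.31 + $22.82 + $68.45 + $396.75 + $119.70 = $1,283.00
Net pay = $4,563.31 − $1,283.00 = $3,280.31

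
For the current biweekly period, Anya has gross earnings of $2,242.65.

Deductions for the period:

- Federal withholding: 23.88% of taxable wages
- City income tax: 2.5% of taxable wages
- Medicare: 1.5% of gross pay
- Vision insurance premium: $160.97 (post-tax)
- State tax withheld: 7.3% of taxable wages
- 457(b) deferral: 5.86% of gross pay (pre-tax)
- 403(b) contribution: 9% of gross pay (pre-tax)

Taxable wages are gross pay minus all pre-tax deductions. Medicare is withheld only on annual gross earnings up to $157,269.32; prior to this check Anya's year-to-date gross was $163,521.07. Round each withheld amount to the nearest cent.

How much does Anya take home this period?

403(b) contribution: $2,242.65 × 0.09 = $201.84
457(b) deferral: $2,242.65 × 0.0586 = $131.42
Pre-tax total = $201.84 + $131.42 = $333.26
Taxable wages = $2,242.65 − $333.26 = $1,909.39
City income tax: $1,909.39 × 0.025 = $47.73
State tax withheld: $1,909.39 × 0.073 = $139.39
Federal withholding: $1,909.39 × 0.2388 = $455.96
Medicare: annual cap $157,269.32 already reached (YTD $163,521.07), so $0.00
Vision insurance premium: $160.97
Total deductions = $201.84 + $131.42 + $47.73 + $139.39 + $455.96 + $0.00 + $160.97 = $1,137.31
Net pay = $2,242.65 − $1,137.31 = $1,105.34

$1,105.34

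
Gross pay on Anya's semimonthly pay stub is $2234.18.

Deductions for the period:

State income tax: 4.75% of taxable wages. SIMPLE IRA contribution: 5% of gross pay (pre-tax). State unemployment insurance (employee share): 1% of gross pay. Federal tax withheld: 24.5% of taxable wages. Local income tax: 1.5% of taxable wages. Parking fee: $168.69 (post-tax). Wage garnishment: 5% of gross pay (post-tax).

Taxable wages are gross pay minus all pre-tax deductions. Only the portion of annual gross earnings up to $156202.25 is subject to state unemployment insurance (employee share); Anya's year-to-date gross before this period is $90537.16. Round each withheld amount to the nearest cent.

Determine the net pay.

$1167.06

SIMPLE IRA contribution: $2234.18 × 0.05 = $111.71
Taxable wages = $2234.18 − $111.71 = $2122.47
Federal tax withheld: $2122.47 × 0.245 = $520.01
Local income tax: $2122.47 × 0.015 = $31.84
State income tax: $2122.47 × 0.0475 = $100.82
State unemployment insurance (employee share): cap not yet reached, full $2234.18 is subject → $2234.18 × 0.01 = $22.34
Parking fee: $168.69
Wage garnishment: $2234.18 × 0.05 = $111.71
Total deductions = $111.71 + $520.01 + $31.84 + $100.82 + $22.34 + $168.69 + $111.71 = $1067.12
Net pay = $2234.18 − $1067.12 = $1167.06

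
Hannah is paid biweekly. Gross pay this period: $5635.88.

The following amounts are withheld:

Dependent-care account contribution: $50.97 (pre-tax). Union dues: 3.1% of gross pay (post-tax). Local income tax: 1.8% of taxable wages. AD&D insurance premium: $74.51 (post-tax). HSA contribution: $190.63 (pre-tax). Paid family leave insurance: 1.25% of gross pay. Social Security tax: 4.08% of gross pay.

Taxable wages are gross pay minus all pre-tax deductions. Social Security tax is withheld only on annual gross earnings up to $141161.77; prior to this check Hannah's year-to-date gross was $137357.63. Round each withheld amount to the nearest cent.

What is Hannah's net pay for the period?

Dependent-care account contribution: $50.97
HSA contribution: $190.63
Pre-tax total = $50.97 + $190.63 = $241.60
Taxable wages = $5635.88 − $241.60 = $5394.28
Local income tax: $5394.28 × 0.018 = $97.10
Paid family leave insurance: $5635.88 × 0.0125 = $70.45
Social Security tax: only $141161.77 − $137357.63 = $3804.14 of this check is subject → $3804.14 × 0.0408 = $155.21
Union dues: $5635.88 × 0.031 = $174.71
AD&D insurance premium: $74.51
Total deductions = $50.97 + $190.63 + $97.10 + $70.45 + $155.21 + $174.71 + $74.51 = $813.58
Net pay = $5635.88 − $813.58 = $4822.30

$4822.30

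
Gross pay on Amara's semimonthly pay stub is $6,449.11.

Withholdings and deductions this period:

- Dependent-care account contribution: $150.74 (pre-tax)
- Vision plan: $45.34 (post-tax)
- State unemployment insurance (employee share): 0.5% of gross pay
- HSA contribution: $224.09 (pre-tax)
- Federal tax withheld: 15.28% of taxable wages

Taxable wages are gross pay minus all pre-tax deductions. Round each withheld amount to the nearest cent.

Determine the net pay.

HSA contribution: $224.09
Dependent-care account contribution: $150.74
Pre-tax total = $224.09 + $150.74 = $374.83
Taxable wages = $6,449.11 − $374.83 = $6,074.28
Federal tax withheld: $6,074.28 × 0.1528 = $928.15
State unemployment insurance (employee share): $6,449.11 × 0.005 = $32.25
Vision plan: $45.34
Total deductions = $224.09 + $150.74 + $928.15 + $32.25 + $45.34 = $1,380.57
Net pay = $6,449.11 − $1,380.57 = $5,068.54

$5,068.54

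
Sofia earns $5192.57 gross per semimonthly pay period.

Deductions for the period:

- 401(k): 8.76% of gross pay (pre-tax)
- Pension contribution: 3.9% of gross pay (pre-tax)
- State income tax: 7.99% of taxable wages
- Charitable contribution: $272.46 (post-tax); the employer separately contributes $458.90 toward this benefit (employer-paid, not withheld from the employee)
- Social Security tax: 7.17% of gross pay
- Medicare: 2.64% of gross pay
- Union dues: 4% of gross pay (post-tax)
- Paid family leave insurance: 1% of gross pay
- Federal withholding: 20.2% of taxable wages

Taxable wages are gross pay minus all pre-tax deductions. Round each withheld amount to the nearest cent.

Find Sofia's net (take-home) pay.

401(k): $5192.57 × 0.0876 = $454.87
Pension contribution: $5192.57 × 0.039 = $202.51
Pre-tax total = $454.87 + $202.51 = $657.38
Taxable wages = $5192.57 − $657.38 = $4535.19
Federal withholding: $4535.19 × 0.202 = $916.11
State income tax: $4535.19 × 0.0799 = $362.36
Paid family leave insurance: $5192.57 × 0.01 = $51.93
Social Security tax: $5192.57 × 0.0717 = $372.31
Medicare: $5192.57 × 0.0264 = $137.08
Union dues: $5192.57 × 0.04 = $207.70
Charitable contribution: $272.46
(Employer's $458.90 toward charitable contribution is not withheld from the employee.)
Total deductions = $454.87 + $202.51 + $916.11 + $362.36 + $51.93 + $372.31 + $137.08 + $207.70 + $272.46 = $2977.33
Net pay = $5192.57 − $2977.33 = $2215.24

$2215.24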